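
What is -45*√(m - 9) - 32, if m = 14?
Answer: -32 - 45*√5 ≈ -132.62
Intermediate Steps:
-45*√(m - 9) - 32 = -45*√(14 - 9) - 32 = -45*√5 - 32 = -32 - 45*√5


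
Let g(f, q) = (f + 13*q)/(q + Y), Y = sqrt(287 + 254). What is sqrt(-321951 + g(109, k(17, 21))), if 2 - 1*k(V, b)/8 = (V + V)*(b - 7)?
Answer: sqrt(-1220789005 + 321951*sqrt(541))/sqrt(3792 - sqrt(541)) ≈ 567.4*I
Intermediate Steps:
Y = sqrt(541) ≈ 23.259
k(V, b) = 16 - 16*V*(-7 + b) (k(V, b) = 16 - 8*(V + V)*(b - 7) = 16 - 8*2*V*(-7 + b) = 16 - 16*V*(-7 + b))
g(f, q) = (f + 13*q)/(q + sqrt(541))
sqrt(-321951 + g(109, k(17, 21))) = sqrt(-321951 + (109 + 13*(16 + 112*17 - 16*17*21))/((16 + 112*17 - 16*17*21) + sqrt(541))) = sqrt(-321951 + (109 + 13*(16 + 1904 - 5712))/((16 + 1904 - 5712) + sqrt(541))) = sqrt(-321951 + (109 + 13*(-3792))/(-3792 + sqrt(541))) = sqrt(-321951 + (109 - 49296)/(-3792 + sqrt(541))) = sqrt(-321951 - 49187/(-3792 + sqrt(541)))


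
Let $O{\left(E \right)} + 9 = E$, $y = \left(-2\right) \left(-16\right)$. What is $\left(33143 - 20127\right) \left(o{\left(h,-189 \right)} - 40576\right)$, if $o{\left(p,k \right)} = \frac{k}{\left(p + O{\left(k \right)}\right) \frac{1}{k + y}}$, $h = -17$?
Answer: $- \frac{113935725208}{215} \approx -5.2993 \cdot 10^{8}$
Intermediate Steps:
$y = 32$
$O{\left(E \right)} = -9 + E$
$o{\left(p,k \right)} = \frac{k \left(32 + k\right)}{-9 + k + p}$ ($o{\left(p,k \right)} = \frac{k}{\left(p + \left(-9 + k\right)\right) \frac{1}{k + 32}} = \frac{k}{\left(-9 + k + p\right) \frac{1}{32 + k}} = \frac{k}{\frac{1}{32 + k} \left(-9 + k + p\right)} = k \frac{32 + k}{-9 + k + p} = \frac{k \left(32 + k\right)}{-9 + k + p}$)
$\left(33143 - 20127\right) \left(o{\left(h,-189 \right)} - 40576\right) = \left(33143 - 20127\right) \left(- \frac{189 \left(32 - 189\right)}{-9 - 189 - 17} - 40576\right) = 13016 \left(\left(-189\right) \frac{1}{-215} \left(-157\right) - 40576\right) = 13016 \left(\left(-189\right) \left(- \frac{1}{215}\right) \left(-157\right) - 40576\right) = 13016 \left(- \frac{29673}{215} - 40576\right) = 13016 \left(- \frac{8753513}{215}\right) = - \frac{113935725208}{215}$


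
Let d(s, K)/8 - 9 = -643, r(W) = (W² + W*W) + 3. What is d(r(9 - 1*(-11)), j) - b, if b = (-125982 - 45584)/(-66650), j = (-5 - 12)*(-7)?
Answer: -169110183/33325 ≈ -5074.6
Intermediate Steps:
j = 119 (j = -17*(-7) = 119)
r(W) = 3 + 2*W² (r(W) = (W² + W²) + 3 = 2*W² + 3 = 3 + 2*W²)
d(s, K) = -5072 (d(s, K) = 72 + 8*(-643) = 72 - 5144 = -5072)
b = 85783/33325 (b = -171566*(-1/66650) = 85783/33325 ≈ 2.5741)
d(r(9 - 1*(-11)), j) - b = -5072 - 1*85783/33325 = -5072 - 85783/33325 = -169110183/33325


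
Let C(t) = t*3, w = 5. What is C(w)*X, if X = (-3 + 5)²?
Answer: 60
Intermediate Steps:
C(t) = 3*t
X = 4 (X = 2² = 4)
C(w)*X = (3*5)*4 = 15*4 = 60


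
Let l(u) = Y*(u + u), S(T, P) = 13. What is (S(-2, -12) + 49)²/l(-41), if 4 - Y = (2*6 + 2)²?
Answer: 961/3936 ≈ 0.24416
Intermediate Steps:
Y = -192 (Y = 4 - (2*6 + 2)² = 4 - (12 + 2)² = 4 - 1*14² = 4 - 1*196 = 4 - 196 = -192)
l(u) = -384*u (l(u) = -192*(u + u) = -384*u)
(S(-2, -12) + 49)²/l(-41) = (13 + 49)²/((-384*(-41))) = 62²/15744 = 3844*(1/15744) = 961/3936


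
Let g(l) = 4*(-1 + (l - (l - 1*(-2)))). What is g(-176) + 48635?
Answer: 48623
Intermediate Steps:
g(l) = -12 (g(l) = 4*(-1 + (l - (l + 2))) = 4*(-1 + (l - (2 + l))) = 4*(-1 + (l + (-2 - l))) = 4*(-1 - 2) = 4*(-3) = -12)
g(-176) + 48635 = -12 + 48635 = 48623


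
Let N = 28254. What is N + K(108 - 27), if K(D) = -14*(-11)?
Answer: 28408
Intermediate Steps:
K(D) = 154
N + K(108 - 27) = 28254 + 154 = 28408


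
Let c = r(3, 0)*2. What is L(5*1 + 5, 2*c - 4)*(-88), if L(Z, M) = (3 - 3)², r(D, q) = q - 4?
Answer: 0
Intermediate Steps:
r(D, q) = -4 + q
c = -8 (c = (-4 + 0)*2 = -4*2 = -8)
L(Z, M) = 0 (L(Z, M) = 0² = 0)
L(5*1 + 5, 2*c - 4)*(-88) = 0*(-88) = 0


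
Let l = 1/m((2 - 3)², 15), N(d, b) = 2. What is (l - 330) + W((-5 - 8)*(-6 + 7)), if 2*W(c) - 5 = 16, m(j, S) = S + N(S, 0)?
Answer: -10861/34 ≈ -319.44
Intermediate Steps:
m(j, S) = 2 + S (m(j, S) = S + 2 = 2 + S)
W(c) = 21/2 (W(c) = 5/2 + (½)*16 = 5/2 + 8 = 21/2)
l = 1/17 (l = 1/(2 + 15) = 1/17 ≈ 0.058824)
(l - 330) + W((-5 - 8)*(-6 + 7)) = (1/17 - 330) + 21/2 = -5609/17 + 21/2 = -10861/34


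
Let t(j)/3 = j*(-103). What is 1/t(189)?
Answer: -1/58401 ≈ -1.7123e-5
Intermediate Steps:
t(j) = -309*j (t(j) = 3*(j*(-103)) = 3*(-103*j) = -309*j)
1/t(189) = 1/(-309*189) = 1/(-58401) = -1/58401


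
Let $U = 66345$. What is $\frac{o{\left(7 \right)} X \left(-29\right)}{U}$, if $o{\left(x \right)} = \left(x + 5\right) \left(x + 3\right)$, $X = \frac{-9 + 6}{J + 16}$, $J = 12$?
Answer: $\frac{174}{30961} \approx 0.00562$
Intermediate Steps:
$X = - \frac{3}{28}$ ($X = \frac{-9 + 6}{12 + 16} = - \frac{3}{28} \approx -0.10714$)
$o{\left(x \right)} = \left(3 + x\right) \left(5 + x\right)$ ($o{\left(x \right)} = \left(5 + x\right) \left(3 + x\right) = \left(3 + x\right) \left(5 + x\right)$)
$\frac{o{\left(7 \right)} X \left(-29\right)}{U} = \frac{\left(15 + 7^{2} + 8 \cdot 7\right) \left(- \frac{3}{28}\right) \left(-29\right)}{66345} = \left(15 + 49 + 56\right) \left(- \frac{3}{28}\right) \left(-29\right) \frac{1}{66345} = 120 \left(- \frac{3}{28}\right) \left(-29\right) \frac{1}{66345} = \left(- \frac{90}{7}\right) \left(-29\right) \frac{1}{66345} = \frac{2610}{7} \cdot \frac{1}{66345} = \frac{174}{30961}$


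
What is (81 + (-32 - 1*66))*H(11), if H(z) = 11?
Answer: -187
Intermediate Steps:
(81 + (-32 - 1*66))*H(11) = (81 + (-32 - 1*66))*11 = (81 + (-32 - 66))*11 = (81 - 98)*11 = -17*11 = -187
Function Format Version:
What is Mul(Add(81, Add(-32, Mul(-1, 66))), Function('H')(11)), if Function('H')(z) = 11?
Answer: -187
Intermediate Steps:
Mul(Add(81, Add(-32, Mul(-1, 66))), Function('H')(11)) = Mul(Add(81, Add(-32, Mul(-1, 66))), 11) = Mul(Add(81, Add(-32, -66)), 11) = Mul(Add(81, -98), 11) = Mul(-17, 11) = -187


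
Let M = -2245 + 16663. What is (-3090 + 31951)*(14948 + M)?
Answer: 847532126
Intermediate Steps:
M = 14418
(-3090 + 31951)*(14948 + M) = (-3090 + 31951)*(14948 + 14418) = 28861*29366 = 847532126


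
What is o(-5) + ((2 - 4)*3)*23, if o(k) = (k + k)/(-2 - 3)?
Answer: -136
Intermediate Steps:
o(k) = -2*k/5 (o(k) = (2*k)/(-5) = (2*k)*(-⅕) = -2*k/5)
o(-5) + ((2 - 4)*3)*23 = -⅖*(-5) + ((2 - 4)*3)*23 = 2 - 2*3*23 = 2 - 6*23 = 2 - 138 = -136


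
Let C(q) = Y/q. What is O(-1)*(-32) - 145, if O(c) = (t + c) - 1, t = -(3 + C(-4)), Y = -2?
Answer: 31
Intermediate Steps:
C(q) = -2/q
t = -7/2 (t = -(3 - 2/(-4)) = -(3 - 2*(-1/4)) = -(3 + 1/2) = -1*7/2 = -7/2 ≈ -3.5000)
O(c) = -9/2 + c (O(c) = (-7/2 + c) - 1 = -9/2 + c)
O(-1)*(-32) - 145 = (-9/2 - 1)*(-32) - 145 = -11/2*(-32) - 145 = 176 - 145 = 31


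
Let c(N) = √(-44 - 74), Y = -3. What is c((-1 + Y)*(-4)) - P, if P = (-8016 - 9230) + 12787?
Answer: 4459 + I*√118 ≈ 4459.0 + 10.863*I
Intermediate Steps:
c(N) = I*√118 (c(N) = √(-118) = I*√118)
P = -4459 (P = -17246 + 12787 = -4459)
c((-1 + Y)*(-4)) - P = I*√118 - 1*(-4459) = I*√118 + 4459 = 4459 + I*√118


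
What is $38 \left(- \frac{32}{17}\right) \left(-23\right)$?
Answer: $\frac{27968}{17} \approx 1645.2$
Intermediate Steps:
$38 \left(- \frac{32}{17}\right) \left(-23\right) = \left(- \frac{1216}{17}\right) \left(-23\right) = \frac{27968}{17}$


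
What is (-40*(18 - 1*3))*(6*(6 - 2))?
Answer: -14400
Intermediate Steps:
(-40*(18 - 1*3))*(6*(6 - 2)) = (-40*(18 - 3))*(6*4) = -40*15*24 = -600*24 = -14400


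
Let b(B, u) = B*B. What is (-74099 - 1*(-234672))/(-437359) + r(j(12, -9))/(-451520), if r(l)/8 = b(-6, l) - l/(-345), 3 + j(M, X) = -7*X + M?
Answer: -15353474657/41745916550 ≈ -0.36778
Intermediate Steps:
j(M, X) = -3 + M - 7*X (j(M, X) = -3 + (-7*X + M) = -3 + (M - 7*X) = -3 + M - 7*X)
b(B, u) = B**2
r(l) = 288 + 8*l/345 (r(l) = 8*((-6)**2 - l/(-345)) = 8*(36 - l*(-1)/345) = 8*(36 - (-1)*l/345) = 8*(36 + l/345) = 288 + 8*l/345)
(-74099 - 1*(-234672))/(-437359) + r(j(12, -9))/(-451520) = (-74099 - 1*(-234672))/(-437359) + (288 + 8*(-3 + 12 - 7*(-9))/345)/(-451520) = (-74099 + 234672)*(-1/437359) + (288 + 8*(-3 + 12 + 63)/345)*(-1/451520) = 160573*(-1/437359) + (288 + (8/345)*72)*(-1/451520) = -160573/437359 + (288 + 192/115)*(-1/451520) = -160573/437359 + (33312/115)*(-1/451520) = -160573/437359 - 1041/1622650 = -15353474657/41745916550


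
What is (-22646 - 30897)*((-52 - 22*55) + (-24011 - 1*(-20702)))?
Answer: 244745053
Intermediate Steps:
(-22646 - 30897)*((-52 - 22*55) + (-24011 - 1*(-20702))) = -53543*((-52 - 1210) + (-24011 + 20702)) = -53543*(-1262 - 3309) = -53543*(-4571) = 244745053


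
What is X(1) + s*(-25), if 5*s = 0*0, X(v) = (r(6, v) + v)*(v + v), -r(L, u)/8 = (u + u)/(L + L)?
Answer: -2/3 ≈ -0.66667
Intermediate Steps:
r(L, u) = -8*u/L (r(L, u) = -8*(u + u)/(L + L) = -8*2*u/(2*L) = -8*2*u*1/(2*L) = -8*u/L)
X(v) = -2*v**2/3 (X(v) = (-8*v/6 + v)*(v + v) = (-8*v*1/6 + v)*(2*v) = (-4*v/3 + v)*(2*v) = (-v/3)*(2*v) = -2*v**2/3)
s = 0 (s = (0*0)/5 = (1/5)*0 = 0)
X(1) + s*(-25) = -2/3*1**2 + 0*(-25) = -2/3*1 + 0 = -2/3 + 0 = -2/3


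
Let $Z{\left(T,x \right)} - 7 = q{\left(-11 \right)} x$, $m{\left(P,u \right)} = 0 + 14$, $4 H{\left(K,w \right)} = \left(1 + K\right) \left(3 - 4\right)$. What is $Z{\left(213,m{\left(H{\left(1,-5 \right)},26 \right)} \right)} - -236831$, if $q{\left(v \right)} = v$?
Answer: $236684$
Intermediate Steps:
$H{\left(K,w \right)} = - \frac{1}{4} - \frac{K}{4}$ ($H{\left(K,w \right)} = \frac{\left(1 + K\right) \left(3 - 4\right)}{4} = \frac{\left(1 + K\right) \left(-1\right)}{4} = \frac{-1 - K}{4} = - \frac{1}{4} - \frac{K}{4}$)
$m{\left(P,u \right)} = 14$
$Z{\left(T,x \right)} = 7 - 11 x$
$Z{\left(213,m{\left(H{\left(1,-5 \right)},26 \right)} \right)} - -236831 = \left(7 - 154\right) - -236831 = \left(7 - 154\right) + 236831 = -147 + 236831 = 236684$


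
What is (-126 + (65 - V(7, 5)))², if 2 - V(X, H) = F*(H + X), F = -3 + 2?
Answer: 5625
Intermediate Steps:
F = -1
V(X, H) = 2 + H + X (V(X, H) = 2 - (-1)*(H + X) = 2 - (-H - X) = 2 + (H + X) = 2 + H + X)
(-126 + (65 - V(7, 5)))² = (-126 + (65 - (2 + 5 + 7)))² = (-126 + (65 - 1*14))² = (-126 + (65 - 14))² = (-126 + 51)² = (-75)² = 5625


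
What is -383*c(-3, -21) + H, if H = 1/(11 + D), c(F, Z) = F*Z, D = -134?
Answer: -2967868/123 ≈ -24129.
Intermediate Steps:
H = -1/123 (H = 1/(11 - 134) = 1/(-123) = -1/123 ≈ -0.0081301)
-383*c(-3, -21) + H = -(-1149)*(-21) - 1/123 = -383*63 - 1/123 = -24129 - 1/123 = -2967868/123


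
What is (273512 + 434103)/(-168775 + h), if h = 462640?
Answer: 141523/58773 ≈ 2.4080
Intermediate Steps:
(273512 + 434103)/(-168775 + h) = (273512 + 434103)/(-168775 + 462640) = 707615/293865 = 707615*(1/293865) = 141523/58773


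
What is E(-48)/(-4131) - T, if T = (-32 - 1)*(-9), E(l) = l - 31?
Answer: -1226828/4131 ≈ -296.98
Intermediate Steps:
E(l) = -31 + l
T = 297 (T = -33*(-9) = 297)
E(-48)/(-4131) - T = (-31 - 48)/(-4131) - 1*297 = -79*(-1/4131) - 297 = 79/4131 - 297 = -1226828/4131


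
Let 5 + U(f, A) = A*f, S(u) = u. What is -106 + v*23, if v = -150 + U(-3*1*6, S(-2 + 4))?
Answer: -4499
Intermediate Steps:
U(f, A) = -5 + A*f
v = -191 (v = -150 + (-5 + (-2 + 4)*(-3*1*6)) = -150 + (-5 + 2*(-3*6)) = -150 + (-5 + 2*(-18)) = -150 + (-5 - 36) = -150 - 41 = -191)
-106 + v*23 = -106 - 191*23 = -106 - 4393 = -4499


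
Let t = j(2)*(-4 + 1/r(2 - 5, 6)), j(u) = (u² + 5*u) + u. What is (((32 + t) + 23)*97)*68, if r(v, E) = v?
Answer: -283628/3 ≈ -94543.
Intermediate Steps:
j(u) = u² + 6*u
t = -208/3 (t = (2*(6 + 2))*(-4 + 1/(2 - 5)) = (2*8)*(-4 + 1/(-3)) = 16*(-4 - ⅓) = 16*(-13/3) = -208/3 ≈ -69.333)
(((32 + t) + 23)*97)*68 = (((32 - 208/3) + 23)*97)*68 = ((-112/3 + 23)*97)*68 = -43/3*97*68 = -4171/3*68 = -283628/3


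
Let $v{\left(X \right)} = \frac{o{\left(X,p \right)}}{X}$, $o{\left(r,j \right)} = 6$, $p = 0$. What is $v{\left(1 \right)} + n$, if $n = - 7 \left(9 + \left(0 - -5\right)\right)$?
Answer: $-92$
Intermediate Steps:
$v{\left(X \right)} = \frac{6}{X}$
$n = -98$ ($n = - 7 \left(9 + \left(0 + 5\right)\right) = - 7 \left(9 + 5\right) = \left(-7\right) 14 = -98$)
$v{\left(1 \right)} + n = \frac{6}{1} - 98 = 6 \cdot 1 - 98 = 6 - 98 = -92$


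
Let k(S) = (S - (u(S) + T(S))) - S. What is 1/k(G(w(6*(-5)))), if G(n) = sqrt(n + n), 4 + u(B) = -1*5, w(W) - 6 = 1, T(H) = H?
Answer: 9/67 + sqrt(14)/67 ≈ 0.19017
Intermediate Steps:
w(W) = 7 (w(W) = 6 + 1 = 7)
u(B) = -9 (u(B) = -4 - 1*5 = -4 - 5 = -9)
G(n) = sqrt(2)*sqrt(n) (G(n) = sqrt(2*n) = sqrt(2)*sqrt(n))
k(S) = 9 - S (k(S) = (S - (-9 + S)) - S = (S + (9 - S)) - S = 9 - S)
1/k(G(w(6*(-5)))) = 1/(9 - sqrt(2)*sqrt(7)) = 1/(9 - sqrt(14))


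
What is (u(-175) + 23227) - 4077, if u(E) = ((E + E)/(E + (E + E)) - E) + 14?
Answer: 58019/3 ≈ 19340.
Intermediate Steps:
u(E) = 44/3 - E (u(E) = ((2*E)/(E + 2*E) - E) + 14 = ((2*E)/((3*E)) - E) + 14 = ((2*E)*(1/(3*E)) - E) + 14 = (2/3 - E) + 14 = 44/3 - E)
(u(-175) + 23227) - 4077 = ((44/3 - 1*(-175)) + 23227) - 4077 = ((44/3 + 175) + 23227) - 4077 = (569/3 + 23227) - 4077 = 70250/3 - 4077 = 58019/3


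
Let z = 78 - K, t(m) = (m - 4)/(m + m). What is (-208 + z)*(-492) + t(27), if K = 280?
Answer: 10892903/54 ≈ 2.0172e+5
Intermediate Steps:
t(m) = (-4 + m)/(2*m) (t(m) = (-4 + m)/((2*m)) = (-4 + m)*(1/(2*m)) = (-4 + m)/(2*m))
z = -202 (z = 78 - 1*280 = 78 - 280 = -202)
(-208 + z)*(-492) + t(27) = (-208 - 202)*(-492) + (½)*(-4 + 27)/27 = -410*(-492) + (½)*(1/27)*23 = 201720 + 23/54 = 10892903/54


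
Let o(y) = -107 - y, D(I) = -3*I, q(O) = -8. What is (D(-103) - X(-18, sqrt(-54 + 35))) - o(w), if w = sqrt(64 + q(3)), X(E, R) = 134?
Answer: 282 + 2*sqrt(14) ≈ 289.48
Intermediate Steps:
w = 2*sqrt(14) (w = sqrt(64 - 8) = sqrt(56) = 2*sqrt(14) ≈ 7.4833)
(D(-103) - X(-18, sqrt(-54 + 35))) - o(w) = (-3*(-103) - 1*134) - (-107 - 2*sqrt(14)) = (309 - 134) - (-107 - 2*sqrt(14)) = 175 + (107 + 2*sqrt(14)) = 282 + 2*sqrt(14)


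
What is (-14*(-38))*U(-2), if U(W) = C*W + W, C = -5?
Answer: 4256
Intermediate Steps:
U(W) = -4*W (U(W) = -5*W + W = -4*W)
(-14*(-38))*U(-2) = (-14*(-38))*(-4*(-2)) = 532*8 = 4256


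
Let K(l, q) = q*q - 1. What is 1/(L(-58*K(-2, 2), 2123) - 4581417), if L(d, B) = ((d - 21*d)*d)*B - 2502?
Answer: -1/1290102879 ≈ -7.7513e-10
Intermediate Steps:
K(l, q) = -1 + q**2 (K(l, q) = q**2 - 1 = -1 + q**2)
L(d, B) = -2502 - 20*B*d**2 (L(d, B) = ((-20*d)*d)*B - 2502 = (-20*d**2)*B - 2502 = -20*B*d**2 - 2502 = -2502 - 20*B*d**2)
1/(L(-58*K(-2, 2), 2123) - 4581417) = 1/((-2502 - 20*2123*(-58*(-1 + 2**2))**2) - 4581417) = 1/((-2502 - 20*2123*(-58*(-1 + 4))**2) - 4581417) = 1/((-2502 - 20*2123*(-58*3)**2) - 4581417) = 1/((-2502 - 20*2123*(-174)**2) - 4581417) = 1/((-2502 - 20*2123*30276) - 4581417) = 1/((-2502 - 1285518960) - 4581417) = 1/(-1285521462 - 4581417) = 1/(-1290102879) = -1/1290102879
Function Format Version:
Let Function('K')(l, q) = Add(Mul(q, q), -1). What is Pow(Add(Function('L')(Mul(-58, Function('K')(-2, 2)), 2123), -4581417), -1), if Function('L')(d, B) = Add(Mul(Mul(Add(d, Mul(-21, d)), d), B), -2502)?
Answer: Rational(-1, 1290102879) ≈ -7.7513e-10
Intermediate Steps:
Function('K')(l, q) = Add(-1, Pow(q, 2)) (Function('K')(l, q) = Add(Pow(q, 2), -1) = Add(-1, Pow(q, 2)))
Function('L')(d, B) = Add(-2502, Mul(-20, B, Pow(d, 2))) (Function('L')(d, B) = Add(Mul(Mul(Mul(-20, d), d), B), -2502) = Add(Mul(Mul(-20, Pow(d, 2)), B), -2502) = Add(Mul(-20, B, Pow(d, 2)), -2502) = Add(-2502, Mul(-20, B, Pow(d, 2))))
Pow(Add(Function('L')(Mul(-58, Function('K')(-2, 2)), 2123), -4581417), -1) = Pow(Add(Add(-2502, Mul(-20, 2123, Pow(Mul(-58, Add(-1, Pow(2, 2))), 2))), -4581417), -1) = Pow(Add(Add(-2502, Mul(-20, 2123, Pow(Mul(-58, Add(-1, 4)), 2))), -4581417), -1) = Pow(Add(Add(-2502, Mul(-20, 2123, Pow(Mul(-58, 3), 2))), -4581417), -1) = Pow(Add(Add(-2502, Mul(-20, 2123, Pow(-174, 2))), -4581417), -1) = Pow(Add(Add(-2502, Mul(-20, 2123, 30276)), -4581417), -1) = Pow(Add(Add(-2502, -1285518960), -4581417), -1) = Pow(Add(-1285521462, -4581417), -1) = Pow(-1290102879, -1) = Rational(-1, 1290102879)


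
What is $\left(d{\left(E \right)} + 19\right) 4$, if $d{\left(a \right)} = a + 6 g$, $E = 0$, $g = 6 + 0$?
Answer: $220$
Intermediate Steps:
$g = 6$
$d{\left(a \right)} = 36 + a$ ($d{\left(a \right)} = a + 6 \cdot 6 = a + 36 = 36 + a$)
$\left(d{\left(E \right)} + 19\right) 4 = \left(\left(36 + 0\right) + 19\right) 4 = \left(36 + 19\right) 4 = 55 \cdot 4 = 220$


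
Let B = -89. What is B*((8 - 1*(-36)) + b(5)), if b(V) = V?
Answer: -4361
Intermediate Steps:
B*((8 - 1*(-36)) + b(5)) = -89*((8 - 1*(-36)) + 5) = -89*((8 + 36) + 5) = -89*(44 + 5) = -89*49 = -4361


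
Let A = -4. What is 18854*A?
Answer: -75416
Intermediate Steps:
18854*A = 18854*(-4) = -75416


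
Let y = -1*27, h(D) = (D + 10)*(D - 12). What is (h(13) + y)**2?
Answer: 16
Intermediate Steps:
h(D) = (-12 + D)*(10 + D) (h(D) = (10 + D)*(-12 + D) = (-12 + D)*(10 + D))
y = -27
(h(13) + y)**2 = ((-120 + 13**2 - 2*13) - 27)**2 = ((-120 + 169 - 26) - 27)**2 = (23 - 27)**2 = (-4)**2 = 16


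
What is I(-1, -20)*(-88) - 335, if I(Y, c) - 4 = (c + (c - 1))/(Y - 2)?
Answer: -5669/3 ≈ -1889.7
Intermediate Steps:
I(Y, c) = 4 + (-1 + 2*c)/(-2 + Y) (I(Y, c) = 4 + (c + (c - 1))/(Y - 2) = 4 + (c + (-1 + c))/(-2 + Y) = 4 + (-1 + 2*c)/(-2 + Y))
I(-1, -20)*(-88) - 335 = ((-9 + 2*(-20) + 4*(-1))/(-2 - 1))*(-88) - 335 = ((-9 - 40 - 4)/(-3))*(-88) - 335 = -1/3*(-53)*(-88) - 335 = (53/3)*(-88) - 335 = -4664/3 - 335 = -5669/3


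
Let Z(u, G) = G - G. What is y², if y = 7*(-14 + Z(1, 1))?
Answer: 9604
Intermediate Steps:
Z(u, G) = 0
y = -98 (y = 7*(-14 + 0) = 7*(-14) = -98)
y² = (-98)² = 9604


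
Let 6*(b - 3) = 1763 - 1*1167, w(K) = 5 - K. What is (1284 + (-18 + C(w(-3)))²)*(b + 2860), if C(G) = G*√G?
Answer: 18840440/3 - 1706304*√2 ≈ 3.8671e+6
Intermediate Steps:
C(G) = G^(3/2)
b = 307/3 (b = 3 + (1763 - 1*1167)/6 = 3 + (1763 - 1167)/6 = 3 + (⅙)*596 = 3 + 298/3 = 307/3 ≈ 102.33)
(1284 + (-18 + C(w(-3)))²)*(b + 2860) = (1284 + (-18 + (5 - 1*(-3))^(3/2))²)*(307/3 + 2860) = (1284 + (-18 + (5 + 3)^(3/2))²)*(8887/3) = (1284 + (-18 + 8^(3/2))²)*(8887/3) = (1284 + (-18 + 16*√2)²)*(8887/3) = 3803636 + 8887*(-18 + 16*√2)²/3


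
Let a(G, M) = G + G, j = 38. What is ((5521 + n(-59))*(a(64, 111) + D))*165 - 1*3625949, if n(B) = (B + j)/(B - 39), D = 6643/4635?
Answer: 494408874067/4326 ≈ 1.1429e+8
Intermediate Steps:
D = 6643/4635 (D = 6643*(1/4635) = 6643/4635 ≈ 1.4332)
a(G, M) = 2*G
n(B) = (38 + B)/(-39 + B) (n(B) = (B + 38)/(B - 39) = (38 + B)/(-39 + B))
((5521 + n(-59))*(a(64, 111) + D))*165 - 1*3625949 = ((5521 + (38 - 59)/(-39 - 59))*(2*64 + 6643/4635))*165 - 1*3625949 = ((5521 - 21/(-98))*(128 + 6643/4635))*165 - 3625949 = ((5521 - 1/98*(-21))*(599923/4635))*165 - 3625949 = ((5521 + 3/14)*(599923/4635))*165 - 3625949 = ((77297/14)*(599923/4635))*165 - 3625949 = (46372248131/64890)*165 - 3625949 = 510094729441/4326 - 3625949 = 494408874067/4326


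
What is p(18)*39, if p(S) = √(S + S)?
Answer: 234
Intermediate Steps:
p(S) = √2*√S (p(S) = √(2*S) = √2*√S)
p(18)*39 = (√2*√18)*39 = (√2*(3*√2))*39 = 6*39 = 234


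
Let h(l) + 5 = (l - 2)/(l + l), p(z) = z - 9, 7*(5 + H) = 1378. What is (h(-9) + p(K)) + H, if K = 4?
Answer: 22991/126 ≈ 182.47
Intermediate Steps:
H = 1343/7 (H = -5 + (⅐)*1378 = -5 + 1378/7 = 1343/7 ≈ 191.86)
p(z) = -9 + z
h(l) = -5 + (-2 + l)/(2*l) (h(l) = -5 + (l - 2)/(l + l) = -5 + (-2 + l)/((2*l)) = -5 + (-2 + l)*(1/(2*l)) = -5 + (-2 + l)/(2*l))
(h(-9) + p(K)) + H = ((-9/2 - 1/(-9)) + (-9 + 4)) + 1343/7 = ((-9/2 - 1*(-⅑)) - 5) + 1343/7 = ((-9/2 + ⅑) - 5) + 1343/7 = (-79/18 - 5) + 1343/7 = -169/18 + 1343/7 = 22991/126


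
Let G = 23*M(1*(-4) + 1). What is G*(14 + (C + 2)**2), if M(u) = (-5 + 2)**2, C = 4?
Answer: 10350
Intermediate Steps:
M(u) = 9 (M(u) = (-3)**2 = 9)
G = 207 (G = 23*9 = 207)
G*(14 + (C + 2)**2) = 207*(14 + (4 + 2)**2) = 207*(14 + 6**2) = 207*(14 + 36) = 207*50 = 10350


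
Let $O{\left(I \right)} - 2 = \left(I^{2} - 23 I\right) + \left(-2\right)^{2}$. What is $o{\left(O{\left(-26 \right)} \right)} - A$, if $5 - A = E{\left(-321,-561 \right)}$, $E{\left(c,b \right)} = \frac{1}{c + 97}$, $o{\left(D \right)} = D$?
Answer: $\frac{285599}{224} \approx 1275.0$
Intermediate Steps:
$O{\left(I \right)} = 6 + I^{2} - 23 I$ ($O{\left(I \right)} = 2 + \left(\left(I^{2} - 23 I\right) + \left(-2\right)^{2}\right) = 2 + \left(\left(I^{2} - 23 I\right) + 4\right) = 2 + \left(4 + I^{2} - 23 I\right) = 6 + I^{2} - 23 I$)
$E{\left(c,b \right)} = \frac{1}{97 + c}$
$A = \frac{1121}{224}$ ($A = 5 - \frac{1}{97 - 321} = 5 - \frac{1}{-224} = 5 - - \frac{1}{224} = 5 + \frac{1}{224} = \frac{1121}{224} \approx 5.0045$)
$o{\left(O{\left(-26 \right)} \right)} - A = \left(6 + \left(-26\right)^{2} - -598\right) - \frac{1121}{224} = \left(6 + 676 + 598\right) - \frac{1121}{224} = 1280 - \frac{1121}{224} = \frac{285599}{224}$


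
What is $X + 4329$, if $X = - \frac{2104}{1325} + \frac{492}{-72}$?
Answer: $\frac{34348601}{7950} \approx 4320.6$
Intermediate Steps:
$X = - \frac{66949}{7950}$ ($X = \left(-2104\right) \frac{1}{1325} + 492 \left(- \frac{1}{72}\right) = - \frac{2104}{1325} - \frac{41}{6} = - \frac{66949}{7950} \approx -8.4213$)
$X + 4329 = - \frac{66949}{7950} + 4329 = \frac{34348601}{7950}$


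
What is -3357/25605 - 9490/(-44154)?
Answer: 5264804/62809065 ≈ 0.083822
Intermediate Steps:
-3357/25605 - 9490/(-44154) = -3357*1/25605 - 9490*(-1/44154) = -373/2845 + 4745/22077 = 5264804/62809065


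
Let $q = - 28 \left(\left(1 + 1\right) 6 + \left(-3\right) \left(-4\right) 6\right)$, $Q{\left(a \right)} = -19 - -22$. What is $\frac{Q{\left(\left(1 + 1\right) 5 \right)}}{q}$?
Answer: $- \frac{1}{784} \approx -0.0012755$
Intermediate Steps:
$Q{\left(a \right)} = 3$ ($Q{\left(a \right)} = -19 + 22 = 3$)
$q = -2352$ ($q = - 28 \left(2 \cdot 6 + 12 \cdot 6\right) = - 28 \left(12 + 72\right) = \left(-28\right) 84 = -2352$)
$\frac{Q{\left(\left(1 + 1\right) 5 \right)}}{q} = \frac{3}{-2352} = 3 \left(- \frac{1}{2352}\right) = - \frac{1}{784}$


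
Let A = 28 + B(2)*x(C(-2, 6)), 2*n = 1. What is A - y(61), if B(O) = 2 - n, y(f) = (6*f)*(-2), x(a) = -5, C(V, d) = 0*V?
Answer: 1505/2 ≈ 752.50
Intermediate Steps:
C(V, d) = 0
n = 1/2 (n = (1/2)*1 = 1/2 ≈ 0.50000)
y(f) = -12*f
B(O) = 3/2 (B(O) = 2 - 1*1/2 = 2 - 1/2 = 3/2)
A = 41/2 (A = 28 + (3/2)*(-5) = 28 - 15/2 = 41/2 ≈ 20.500)
A - y(61) = 41/2 - (-12)*61 = 41/2 - 1*(-732) = 41/2 + 732 = 1505/2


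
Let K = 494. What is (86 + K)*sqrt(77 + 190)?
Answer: 580*sqrt(267) ≈ 9477.3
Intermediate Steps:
(86 + K)*sqrt(77 + 190) = (86 + 494)*sqrt(77 + 190) = 580*sqrt(267)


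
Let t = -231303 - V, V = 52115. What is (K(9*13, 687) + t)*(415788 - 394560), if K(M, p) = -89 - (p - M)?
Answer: -6030386556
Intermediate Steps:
t = -283418 (t = -231303 - 1*52115 = -231303 - 52115 = -283418)
K(M, p) = -89 + M - p (K(M, p) = -89 + (M - p) = -89 + M - p)
(K(9*13, 687) + t)*(415788 - 394560) = ((-89 + 9*13 - 1*687) - 283418)*(415788 - 394560) = ((-89 + 117 - 687) - 283418)*21228 = (-659 - 283418)*21228 = -284077*21228 = -6030386556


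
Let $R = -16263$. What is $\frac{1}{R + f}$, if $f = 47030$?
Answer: $\frac{1}{30767} \approx 3.2502 \cdot 10^{-5}$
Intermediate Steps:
$\frac{1}{R + f} = \frac{1}{-16263 + 47030} = \frac{1}{30767}$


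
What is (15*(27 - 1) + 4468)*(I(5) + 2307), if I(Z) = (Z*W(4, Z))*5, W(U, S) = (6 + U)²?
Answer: 23352406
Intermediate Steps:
I(Z) = 500*Z (I(Z) = (Z*(6 + 4)²)*5 = (Z*10²)*5 = (Z*100)*5 = (100*Z)*5 = 500*Z)
(15*(27 - 1) + 4468)*(I(5) + 2307) = (15*(27 - 1) + 4468)*(500*5 + 2307) = (15*26 + 4468)*(2500 + 2307) = (390 + 4468)*4807 = 4858*4807 = 23352406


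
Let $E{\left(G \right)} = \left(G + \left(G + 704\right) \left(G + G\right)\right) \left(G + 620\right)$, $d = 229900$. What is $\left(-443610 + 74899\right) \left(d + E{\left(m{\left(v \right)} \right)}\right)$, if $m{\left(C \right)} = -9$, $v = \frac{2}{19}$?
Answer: $2735543969599$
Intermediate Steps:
$v = \frac{2}{19}$ ($v = 2 \cdot \frac{1}{19} = \frac{2}{19} \approx 0.10526$)
$E{\left(G \right)} = \left(620 + G\right) \left(G + 2 G \left(704 + G\right)\right)$ ($E{\left(G \right)} = \left(G + \left(704 + G\right) 2 G\right) \left(620 + G\right) = \left(G + 2 G \left(704 + G\right)\right) \left(620 + G\right) = \left(620 + G\right) \left(G + 2 G \left(704 + G\right)\right)$)
$\left(-443610 + 74899\right) \left(d + E{\left(m{\left(v \right)} \right)}\right) = \left(-443610 + 74899\right) \left(229900 - 9 \left(873580 + 2 \left(-9\right)^{2} + 2649 \left(-9\right)\right)\right) = - 368711 \left(229900 - 9 \left(873580 + 2 \cdot 81 - 23841\right)\right) = - 368711 \left(229900 - 9 \left(873580 + 162 - 23841\right)\right) = - 368711 \left(229900 - 7649109\right) = \left(-368711\right) \left(-7419209\right) = 2735543969599$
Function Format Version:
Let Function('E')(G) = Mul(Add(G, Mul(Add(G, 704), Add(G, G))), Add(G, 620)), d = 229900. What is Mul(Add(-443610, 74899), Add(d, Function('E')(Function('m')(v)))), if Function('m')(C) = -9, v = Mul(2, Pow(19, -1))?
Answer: 2735543969599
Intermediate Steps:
v = Rational(2, 19) (v = Mul(2, Rational(1, 19)) = Rational(2, 19) ≈ 0.10526)
Function('E')(G) = Mul(Add(620, G), Add(G, Mul(2, G, Add(704, G)))) (Function('E')(G) = Mul(Add(G, Mul(Add(704, G), Mul(2, G))), Add(620, G)) = Mul(Add(G, Mul(2, G, Add(704, G))), Add(620, G)) = Mul(Add(620, G), Add(G, Mul(2, G, Add(704, G)))))
Mul(Add(-443610, 74899), Add(d, Function('E')(Function('m')(v)))) = Mul(Add(-443610, 74899), Add(229900, Mul(-9, Add(873580, Mul(2, Pow(-9, 2)), Mul(2649, -9))))) = Mul(-368711, Add(229900, Mul(-9, Add(873580, Mul(2, 81), -23841)))) = Mul(-368711, Add(229900, Mul(-9, Add(873580, 162, -23841)))) = Mul(-368711, Add(229900, Mul(-9, 849901))) = Mul(-368711, Add(229900, -7649109)) = Mul(-368711, -7419209) = 2735543969599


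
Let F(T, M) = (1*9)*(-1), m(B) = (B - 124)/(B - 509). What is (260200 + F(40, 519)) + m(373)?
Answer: 35385727/136 ≈ 2.6019e+5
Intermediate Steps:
m(B) = (-124 + B)/(-509 + B)
F(T, M) = -9 (F(T, M) = 9*(-1) = -9)
(260200 + F(40, 519)) + m(373) = (260200 - 9) + (-124 + 373)/(-509 + 373) = 260191 + 249/(-136) = 260191 - 1/136*249 = 260191 - 249/136 = 35385727/136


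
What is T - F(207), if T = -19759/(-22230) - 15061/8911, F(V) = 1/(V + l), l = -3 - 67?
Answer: -1154978533/1428344190 ≈ -0.80861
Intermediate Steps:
l = -70
F(V) = 1/(-70 + V) (F(V) = 1/(V - 70) = 1/(-70 + V))
T = -8354399/10425870 (T = -19759*(-1/22230) - 15061*1/8911 = 19759/22230 - 15061/8911 = -8354399/10425870 ≈ -0.80131)
T - F(207) = -8354399/10425870 - 1/(-70 + 207) = -8354399/10425870 - 1/137 = -1154978533/1428344190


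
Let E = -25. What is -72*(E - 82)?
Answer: 7704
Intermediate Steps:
-72*(E - 82) = -72*(-25 - 82) = -72*(-107) = 7704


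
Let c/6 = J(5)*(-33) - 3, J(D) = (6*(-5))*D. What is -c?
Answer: -29682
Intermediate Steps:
J(D) = -30*D
c = 29682 (c = 6*(-30*5*(-33) - 3) = 6*(-150*(-33) - 3) = 6*(4950 - 3) = 6*4947 = 29682)
-c = -1*29682 = -29682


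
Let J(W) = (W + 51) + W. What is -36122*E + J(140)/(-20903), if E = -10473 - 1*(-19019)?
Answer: -6452727086967/20903 ≈ -3.0870e+8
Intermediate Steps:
E = 8546 (E = -10473 + 19019 = 8546)
J(W) = 51 + 2*W (J(W) = (51 + W) + W = 51 + 2*W)
-36122*E + J(140)/(-20903) = -36122/(1/8546) + (51 + 2*140)/(-20903) = -36122/1/8546 + (51 + 280)*(-1/20903) = -36122*8546 + 331*(-1/20903) = -308698612 - 331/20903 = -6452727086967/20903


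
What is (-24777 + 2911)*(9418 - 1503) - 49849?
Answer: -173119239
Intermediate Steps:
(-24777 + 2911)*(9418 - 1503) - 49849 = -21866*7915 - 49849 = -173069390 - 49849 = -173119239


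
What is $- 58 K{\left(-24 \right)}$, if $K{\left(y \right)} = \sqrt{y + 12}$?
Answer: $- 116 i \sqrt{3} \approx - 200.92 i$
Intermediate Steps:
$K{\left(y \right)} = \sqrt{12 + y}$
$- 58 K{\left(-24 \right)} = - 58 \sqrt{12 - 24} = - 58 \sqrt{-12} = - 58 \cdot 2 i \sqrt{3} = - 116 i \sqrt{3}$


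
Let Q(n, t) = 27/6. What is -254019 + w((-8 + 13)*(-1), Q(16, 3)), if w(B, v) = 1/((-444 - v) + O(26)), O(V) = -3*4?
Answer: -233951501/921 ≈ -2.5402e+5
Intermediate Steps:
Q(n, t) = 9/2 (Q(n, t) = 27*(1/6) = 9/2)
O(V) = -12
w(B, v) = 1/(-456 - v) (w(B, v) = 1/((-444 - v) - 12) = 1/(-456 - v))
-254019 + w((-8 + 13)*(-1), Q(16, 3)) = -254019 - 1/(456 + 9/2) = -254019 - 1/921/2 = -254019 - 1*2/921 = -254019 - 2/921 = -233951501/921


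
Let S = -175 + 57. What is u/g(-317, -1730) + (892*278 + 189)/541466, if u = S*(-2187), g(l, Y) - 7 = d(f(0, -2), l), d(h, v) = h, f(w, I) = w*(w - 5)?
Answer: 139735701911/3790262 ≈ 36867.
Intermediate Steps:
f(w, I) = w*(-5 + w)
S = -118
g(l, Y) = 7 (g(l, Y) = 7 + 0*(-5 + 0) = 7 + 0*(-5) = 7 + 0 = 7)
u = 258066 (u = -118*(-2187) = 258066)
u/g(-317, -1730) + (892*278 + 189)/541466 = 258066/7 + (892*278 + 189)/541466 = 258066*(⅐) + (247976 + 189)*(1/541466) = 258066/7 + 248165*(1/541466) = 258066/7 + 248165/541466 = 139735701911/3790262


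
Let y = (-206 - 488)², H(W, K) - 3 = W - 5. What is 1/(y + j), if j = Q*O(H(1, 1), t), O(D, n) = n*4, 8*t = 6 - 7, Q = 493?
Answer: 2/962779 ≈ 2.0773e-6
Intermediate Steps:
H(W, K) = -2 + W (H(W, K) = 3 + (W - 5) = 3 + (-5 + W) = -2 + W)
t = -⅛ (t = (6 - 7)/8 = (⅛)*(-1) = -⅛ ≈ -0.12500)
O(D, n) = 4*n
y = 481636 (y = (-694)² = 481636)
j = -493/2 (j = 493*(4*(-⅛)) = 493*(-½) = -493/2 ≈ -246.50)
1/(y + j) = 1/(481636 - 493/2) = 1/(962779/2) = 2/962779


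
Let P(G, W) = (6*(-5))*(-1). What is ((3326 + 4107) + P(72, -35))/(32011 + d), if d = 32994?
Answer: 7463/65005 ≈ 0.11481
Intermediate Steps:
P(G, W) = 30 (P(G, W) = -30*(-1) = 30)
((3326 + 4107) + P(72, -35))/(32011 + d) = ((3326 + 4107) + 30)/(32011 + 32994) = (7433 + 30)/65005 = 7463*(1/65005) = 7463/65005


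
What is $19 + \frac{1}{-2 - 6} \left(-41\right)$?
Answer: $\frac{193}{8} \approx 24.125$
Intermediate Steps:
$19 + \frac{1}{-2 - 6} \left(-41\right) = 19 + \frac{1}{-8} \left(-41\right) = 19 - - \frac{41}{8} = 19 + \frac{41}{8} = \frac{193}{8}$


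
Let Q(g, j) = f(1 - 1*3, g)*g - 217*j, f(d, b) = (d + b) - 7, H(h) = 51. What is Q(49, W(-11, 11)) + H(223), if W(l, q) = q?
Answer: -376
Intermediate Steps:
f(d, b) = -7 + b + d (f(d, b) = (b + d) - 7 = -7 + b + d)
Q(g, j) = -217*j + g*(-9 + g) (Q(g, j) = (-7 + g + (1 - 1*3))*g - 217*j = (-7 + g + (1 - 3))*g - 217*j = (-7 + g - 2)*g - 217*j = (-9 + g)*g - 217*j = g*(-9 + g) - 217*j = -217*j + g*(-9 + g))
Q(49, W(-11, 11)) + H(223) = (-217*11 + 49*(-9 + 49)) + 51 = (-2387 + 49*40) + 51 = (-2387 + 1960) + 51 = -427 + 51 = -376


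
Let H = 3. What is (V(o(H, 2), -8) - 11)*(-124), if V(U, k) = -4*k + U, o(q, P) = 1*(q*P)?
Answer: -3348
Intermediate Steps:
o(q, P) = P*q (o(q, P) = 1*(P*q) = P*q)
V(U, k) = U - 4*k
(V(o(H, 2), -8) - 11)*(-124) = ((2*3 - 4*(-8)) - 11)*(-124) = ((6 + 32) - 11)*(-124) = (38 - 11)*(-124) = 27*(-124) = -3348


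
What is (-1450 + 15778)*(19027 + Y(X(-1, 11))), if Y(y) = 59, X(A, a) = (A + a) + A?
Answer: 273464208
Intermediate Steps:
X(A, a) = a + 2*A
(-1450 + 15778)*(19027 + Y(X(-1, 11))) = (-1450 + 15778)*(19027 + 59) = 14328*19086 = 273464208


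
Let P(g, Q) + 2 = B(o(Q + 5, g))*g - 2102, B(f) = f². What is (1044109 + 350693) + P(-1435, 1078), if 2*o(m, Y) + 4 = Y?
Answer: -2965913843/4 ≈ -7.4148e+8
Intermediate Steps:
o(m, Y) = -2 + Y/2
P(g, Q) = -2104 + g*(-2 + g/2)² (P(g, Q) = -2 + ((-2 + g/2)²*g - 2102) = -2 + (g*(-2 + g/2)² - 2102) = -2 + (-2102 + g*(-2 + g/2)²) = -2104 + g*(-2 + g/2)²)
(1044109 + 350693) + P(-1435, 1078) = (1044109 + 350693) + (-2104 + (¼)*(-1435)*(-4 - 1435)²) = 1394802 + (-2104 + (¼)*(-1435)*(-1439)²) = 1394802 + (-2104 + (¼)*(-1435)*2070721) = 1394802 + (-2104 - 2971484635/4) = 1394802 - 2971493051/4 = -2965913843/4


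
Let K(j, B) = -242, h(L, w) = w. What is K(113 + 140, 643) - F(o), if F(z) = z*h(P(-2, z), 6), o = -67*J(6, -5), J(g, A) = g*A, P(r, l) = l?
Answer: -12302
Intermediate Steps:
J(g, A) = A*g
o = 2010 (o = -(-335)*6 = -67*(-30) = 2010)
F(z) = 6*z (F(z) = z*6 = 6*z)
K(113 + 140, 643) - F(o) = -242 - 6*2010 = -242 - 1*12060 = -242 - 12060 = -12302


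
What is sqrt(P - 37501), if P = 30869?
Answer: 2*I*sqrt(1658) ≈ 81.437*I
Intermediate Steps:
sqrt(P - 37501) = sqrt(30869 - 37501) = sqrt(-6632) = 2*I*sqrt(1658)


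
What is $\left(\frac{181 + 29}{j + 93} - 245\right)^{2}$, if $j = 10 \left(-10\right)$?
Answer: $75625$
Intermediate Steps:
$j = -100$
$\left(\frac{181 + 29}{j + 93} - 245\right)^{2} = \left(\frac{181 + 29}{-100 + 93} - 245\right)^{2} = \left(\frac{210}{-7} - 245\right)^{2} = \left(210 \left(- \frac{1}{7}\right) - 245\right)^{2} = \left(-30 - 245\right)^{2} = \left(-275\right)^{2} = 75625$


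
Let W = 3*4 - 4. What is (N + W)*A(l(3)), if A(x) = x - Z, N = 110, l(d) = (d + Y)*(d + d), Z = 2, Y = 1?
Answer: 2596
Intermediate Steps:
l(d) = 2*d*(1 + d) (l(d) = (d + 1)*(d + d) = (1 + d)*(2*d) = 2*d*(1 + d))
A(x) = -2 + x (A(x) = x - 1*2 = x - 2 = -2 + x)
W = 8 (W = 12 - 4 = 8)
(N + W)*A(l(3)) = (110 + 8)*(-2 + 2*3*(1 + 3)) = 118*(-2 + 2*3*4) = 118*(-2 + 24) = 118*22 = 2596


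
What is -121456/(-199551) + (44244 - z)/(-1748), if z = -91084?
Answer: -6698133160/87203787 ≈ -76.810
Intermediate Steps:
-121456/(-199551) + (44244 - z)/(-1748) = -121456/(-199551) + (44244 - 1*(-91084))/(-1748) = -121456*(-1/199551) + (44244 + 91084)*(-1/1748) = 121456/199551 + 135328*(-1/1748) = 121456/199551 - 33832/437 = -6698133160/87203787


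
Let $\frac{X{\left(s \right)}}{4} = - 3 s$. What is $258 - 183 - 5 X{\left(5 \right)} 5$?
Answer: $-274242$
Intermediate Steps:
$X{\left(s \right)} = - 12 s$ ($X{\left(s \right)} = 4 \left(- 3 s\right) = - 12 s$)
$258 - 183 - 5 X{\left(5 \right)} 5 = 258 - 183 - 5 \left(\left(-12\right) 5\right) 5 = 258 - 183 \left(-5\right) \left(-60\right) 5 = 258 - 183 \cdot 300 \cdot 5 = 258 - 274500 = -274242$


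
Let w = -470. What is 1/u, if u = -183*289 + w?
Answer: -1/53357 ≈ -1.8742e-5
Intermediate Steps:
u = -53357 (u = -183*289 - 470 = -52887 - 470 = -53357)
1/u = 1/(-53357) = -1/53357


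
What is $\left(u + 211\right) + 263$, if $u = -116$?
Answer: $358$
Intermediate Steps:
$\left(u + 211\right) + 263 = \left(-116 + 211\right) + 263 = 95 + 263 = 358$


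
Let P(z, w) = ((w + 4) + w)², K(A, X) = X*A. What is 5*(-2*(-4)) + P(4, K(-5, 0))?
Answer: 56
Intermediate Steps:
K(A, X) = A*X
P(z, w) = (4 + 2*w)² (P(z, w) = ((4 + w) + w)² = (4 + 2*w)²)
5*(-2*(-4)) + P(4, K(-5, 0)) = 5*(-2*(-4)) + 4*(2 - 5*0)² = 5*8 + 4*(2 + 0)² = 40 + 4*2² = 40 + 4*4 = 40 + 16 = 56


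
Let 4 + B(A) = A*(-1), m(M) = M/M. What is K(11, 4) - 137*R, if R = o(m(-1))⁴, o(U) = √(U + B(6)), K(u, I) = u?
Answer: -11086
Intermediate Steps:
m(M) = 1
B(A) = -4 - A (B(A) = -4 + A*(-1) = -4 - A)
o(U) = √(-10 + U) (o(U) = √(U + (-4 - 1*6)) = √(U + (-4 - 6)) = √(U - 10) = √(-10 + U))
R = 81 (R = (√(-10 + 1))⁴ = (√(-9))⁴ = (3*I)⁴ = 81)
K(11, 4) - 137*R = 11 - 137*81 = 11 - 11097 = -11086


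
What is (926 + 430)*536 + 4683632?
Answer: 5410448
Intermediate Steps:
(926 + 430)*536 + 4683632 = 1356*536 + 4683632 = 726816 + 4683632 = 5410448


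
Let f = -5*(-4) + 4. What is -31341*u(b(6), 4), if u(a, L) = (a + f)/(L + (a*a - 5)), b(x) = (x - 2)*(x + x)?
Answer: -2256552/2303 ≈ -979.83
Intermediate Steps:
b(x) = 2*x*(-2 + x) (b(x) = (-2 + x)*(2*x) = 2*x*(-2 + x))
f = 24 (f = 20 + 4 = 24)
u(a, L) = (24 + a)/(-5 + L + a²) (u(a, L) = (a + 24)/(L + (a*a - 5)) = (24 + a)/(L + (a² - 5)) = (24 + a)/(L + (-5 + a²)) = (24 + a)/(-5 + L + a²))
-31341*u(b(6), 4) = -31341*(24 + 2*6*(-2 + 6))/(-5 + 4 + (2*6*(-2 + 6))²) = -31341*(24 + 2*6*4)/(-5 + 4 + (2*6*4)²) = -31341*(24 + 48)/(-5 + 4 + 48²) = -31341*72/(-5 + 4 + 2304) = -31341*72/2303 = -2256552/2303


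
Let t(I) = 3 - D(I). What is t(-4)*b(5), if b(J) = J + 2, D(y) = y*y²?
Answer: 469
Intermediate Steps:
D(y) = y³
b(J) = 2 + J
t(I) = 3 - I³
t(-4)*b(5) = (3 - 1*(-4)³)*(2 + 5) = (3 - 1*(-64))*7 = (3 + 64)*7 = 67*7 = 469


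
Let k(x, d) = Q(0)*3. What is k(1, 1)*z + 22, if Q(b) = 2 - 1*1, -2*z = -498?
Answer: 769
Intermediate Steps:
z = 249 (z = -1/2*(-498) = 249)
Q(b) = 1 (Q(b) = 2 - 1 = 1)
k(x, d) = 3 (k(x, d) = 1*3 = 3)
k(1, 1)*z + 22 = 3*249 + 22 = 747 + 22 = 769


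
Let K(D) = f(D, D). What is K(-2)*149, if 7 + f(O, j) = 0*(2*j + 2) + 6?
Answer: -149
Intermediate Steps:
f(O, j) = -1 (f(O, j) = -7 + (0*(2*j + 2) + 6) = -7 + (0*(2 + 2*j) + 6) = -7 + (0 + 6) = -7 + 6 = -1)
K(D) = -1
K(-2)*149 = -1*149 = -149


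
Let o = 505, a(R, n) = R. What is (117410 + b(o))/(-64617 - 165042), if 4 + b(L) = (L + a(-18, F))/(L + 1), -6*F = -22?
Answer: -19802641/38735818 ≈ -0.51122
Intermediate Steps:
F = 11/3 (F = -⅙*(-22) = 11/3 ≈ 3.6667)
b(L) = -4 + (-18 + L)/(1 + L) (b(L) = -4 + (L - 18)/(L + 1) = -4 + (-18 + L)/(1 + L))
(117410 + b(o))/(-64617 - 165042) = (117410 + (-22 - 3*505)/(1 + 505))/(-64617 - 165042) = (117410 + (-22 - 1515)/506)/(-229659) = (117410 + (1/506)*(-1537))*(-1/229659) = (117410 - 1537/506)*(-1/229659) = (59407923/506)*(-1/229659) = -19802641/38735818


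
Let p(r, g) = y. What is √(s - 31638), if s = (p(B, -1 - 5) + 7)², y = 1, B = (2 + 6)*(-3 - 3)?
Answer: I*√31574 ≈ 177.69*I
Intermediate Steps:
B = -48 (B = 8*(-6) = -48)
p(r, g) = 1
s = 64 (s = (1 + 7)² = 8² = 64)
√(s - 31638) = √(64 - 31638) = √(-31574) = I*√31574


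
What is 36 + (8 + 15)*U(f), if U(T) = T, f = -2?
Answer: -10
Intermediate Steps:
36 + (8 + 15)*U(f) = 36 + (8 + 15)*(-2) = 36 + 23*(-2) = 36 - 46 = -10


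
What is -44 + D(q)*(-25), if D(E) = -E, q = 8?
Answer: 156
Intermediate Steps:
-44 + D(q)*(-25) = -44 - 1*8*(-25) = -44 - 8*(-25) = -44 + 200 = 156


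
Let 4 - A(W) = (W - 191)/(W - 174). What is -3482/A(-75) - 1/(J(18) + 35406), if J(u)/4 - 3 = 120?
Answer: -15562106447/13102770 ≈ -1187.7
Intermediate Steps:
J(u) = 492 (J(u) = 12 + 4*120 = 12 + 480 = 492)
A(W) = 4 - (-191 + W)/(-174 + W) (A(W) = 4 - (W - 191)/(W - 174) = 4 - (-191 + W)/(-174 + W))
-3482/A(-75) - 1/(J(18) + 35406) = -3482*(-174 - 75)/(-505 + 3*(-75)) - 1/(492 + 35406) = -3482*(-249/(-505 - 225)) - 1/35898 = -3482/((-1/249*(-730))) - 1*1/35898 = -3482/730/249 - 1/35898 = -3482*249/730 - 1/35898 = -433509/365 - 1/35898 = -15562106447/13102770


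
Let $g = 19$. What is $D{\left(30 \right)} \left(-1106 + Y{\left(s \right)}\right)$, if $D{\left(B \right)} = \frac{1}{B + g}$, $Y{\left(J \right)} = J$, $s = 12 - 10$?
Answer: $- \frac{1104}{49} \approx -22.531$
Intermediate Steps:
$s = 2$ ($s = 12 - 10 = 2$)
$D{\left(B \right)} = \frac{1}{19 + B}$ ($D{\left(B \right)} = \frac{1}{B + 19} = \frac{1}{19 + B}$)
$D{\left(30 \right)} \left(-1106 + Y{\left(s \right)}\right) = \frac{-1106 + 2}{19 + 30} = \frac{1}{49} \left(-1104\right) = - \frac{1104}{49}$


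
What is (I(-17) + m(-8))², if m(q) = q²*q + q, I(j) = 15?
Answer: 255025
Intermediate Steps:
m(q) = q + q³ (m(q) = q³ + q = q + q³)
(I(-17) + m(-8))² = (15 + (-8 + (-8)³))² = (15 + (-8 - 512))² = (15 - 520)² = (-505)² = 255025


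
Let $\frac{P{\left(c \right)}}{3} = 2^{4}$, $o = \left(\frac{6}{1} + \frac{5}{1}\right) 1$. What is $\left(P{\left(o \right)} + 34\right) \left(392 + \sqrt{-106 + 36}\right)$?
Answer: $32144 + 82 i \sqrt{70} \approx 32144.0 + 686.06 i$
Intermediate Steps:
$o = 11$ ($o = \left(6 \cdot 1 + 5 \cdot 1\right) 1 = \left(6 + 5\right) 1 = 11 \cdot 1 = 11$)
$P{\left(c \right)} = 48$ ($P{\left(c \right)} = 3 \cdot 2^{4} = 3 \cdot 16 = 48$)
$\left(P{\left(o \right)} + 34\right) \left(392 + \sqrt{-106 + 36}\right) = \left(48 + 34\right) \left(392 + \sqrt{-106 + 36}\right) = 82 \left(392 + \sqrt{-70}\right) = 82 \left(392 + i \sqrt{70}\right) = 32144 + 82 i \sqrt{70}$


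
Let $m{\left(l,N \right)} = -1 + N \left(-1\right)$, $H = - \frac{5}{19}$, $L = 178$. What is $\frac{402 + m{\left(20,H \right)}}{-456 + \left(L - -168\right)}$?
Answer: $- \frac{3812}{1045} \approx -3.6478$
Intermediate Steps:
$H = - \frac{5}{19}$ ($H = \left(-5\right) \frac{1}{19} = - \frac{5}{19} \approx -0.26316$)
$m{\left(l,N \right)} = -1 - N$
$\frac{402 + m{\left(20,H \right)}}{-456 + \left(L - -168\right)} = \frac{402 - \frac{14}{19}}{-456 + \left(178 - -168\right)} = \frac{402 + \left(-1 + \frac{5}{19}\right)}{-456 + \left(178 + 168\right)} = \frac{402 - \frac{14}{19}}{-456 + 346} = \frac{7624}{19 \left(-110\right)} = \frac{7624}{19} \left(- \frac{1}{110}\right) = - \frac{3812}{1045}$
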